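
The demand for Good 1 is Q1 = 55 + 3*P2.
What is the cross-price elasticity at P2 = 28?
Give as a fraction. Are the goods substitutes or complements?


dQ1/dP2 = 3
At P2 = 28: Q1 = 55 + 3*28 = 139
Exy = (dQ1/dP2)(P2/Q1) = 3 * 28 / 139 = 84/139
Since Exy > 0, the goods are substitutes.

84/139 (substitutes)


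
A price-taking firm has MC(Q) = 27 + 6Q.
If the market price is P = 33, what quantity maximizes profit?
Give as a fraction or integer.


In perfect competition, profit is maximized where P = MC.
33 = 27 + 6Q
6 = 6Q
Q* = 6/6 = 1

1


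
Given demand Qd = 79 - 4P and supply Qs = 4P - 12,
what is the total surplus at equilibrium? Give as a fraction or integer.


Find equilibrium: 79 - 4P = 4P - 12
79 + 12 = 8P
P* = 91/8 = 91/8
Q* = 4*91/8 - 12 = 67/2
Inverse demand: P = 79/4 - Q/4, so P_max = 79/4
Inverse supply: P = 3 + Q/4, so P_min = 3
CS = (1/2) * 67/2 * (79/4 - 91/8) = 4489/32
PS = (1/2) * 67/2 * (91/8 - 3) = 4489/32
TS = CS + PS = 4489/32 + 4489/32 = 4489/16

4489/16


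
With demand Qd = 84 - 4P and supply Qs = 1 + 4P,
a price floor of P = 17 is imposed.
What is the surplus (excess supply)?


At P = 17:
Qd = 84 - 4*17 = 16
Qs = 1 + 4*17 = 69
Surplus = Qs - Qd = 69 - 16 = 53

53


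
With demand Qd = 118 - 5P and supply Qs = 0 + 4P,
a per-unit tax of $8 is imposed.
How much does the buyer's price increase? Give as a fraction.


With a per-unit tax, the buyer's price increase depends on relative slopes.
Supply slope: d = 4, Demand slope: b = 5
Buyer's price increase = d * tax / (b + d)
= 4 * 8 / (5 + 4)
= 32 / 9 = 32/9

32/9


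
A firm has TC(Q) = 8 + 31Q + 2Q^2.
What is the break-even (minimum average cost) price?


AC(Q) = 8/Q + 31 + 2Q
To minimize: dAC/dQ = -8/Q^2 + 2 = 0
Q^2 = 8/2 = 4
Q* = 2
Min AC = 8/2 + 31 + 2*2
Min AC = 4 + 31 + 4 = 39

39


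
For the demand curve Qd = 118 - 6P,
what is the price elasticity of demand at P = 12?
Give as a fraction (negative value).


dQ/dP = -6
At P = 12: Q = 118 - 6*12 = 46
E = (dQ/dP)(P/Q) = (-6)(12/46) = -36/23

-36/23


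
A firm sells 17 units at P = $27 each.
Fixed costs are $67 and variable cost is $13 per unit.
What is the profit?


Total Revenue = P * Q = 27 * 17 = $459
Total Cost = FC + VC*Q = 67 + 13*17 = $288
Profit = TR - TC = 459 - 288 = $171

$171


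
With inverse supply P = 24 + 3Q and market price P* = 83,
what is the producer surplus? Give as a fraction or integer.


Minimum supply price (at Q=0): P_min = 24
Quantity supplied at P* = 83:
Q* = (83 - 24)/3 = 59/3
PS = (1/2) * Q* * (P* - P_min)
PS = (1/2) * 59/3 * (83 - 24)
PS = (1/2) * 59/3 * 59 = 3481/6

3481/6


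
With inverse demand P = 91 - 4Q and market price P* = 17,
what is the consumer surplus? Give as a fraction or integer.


Maximum willingness to pay (at Q=0): P_max = 91
Quantity demanded at P* = 17:
Q* = (91 - 17)/4 = 37/2
CS = (1/2) * Q* * (P_max - P*)
CS = (1/2) * 37/2 * (91 - 17)
CS = (1/2) * 37/2 * 74 = 1369/2

1369/2


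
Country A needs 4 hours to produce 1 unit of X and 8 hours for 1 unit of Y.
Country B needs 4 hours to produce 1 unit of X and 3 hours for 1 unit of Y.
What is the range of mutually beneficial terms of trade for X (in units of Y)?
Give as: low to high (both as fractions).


Opportunity cost of X for Country A = hours_X / hours_Y = 4/8 = 1/2 units of Y
Opportunity cost of X for Country B = hours_X / hours_Y = 4/3 = 4/3 units of Y
Terms of trade must be between the two opportunity costs.
Range: 1/2 to 4/3

1/2 to 4/3


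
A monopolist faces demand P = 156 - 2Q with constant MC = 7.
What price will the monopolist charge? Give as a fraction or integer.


MR = 156 - 4Q
Set MR = MC: 156 - 4Q = 7
Q* = 149/4
Substitute into demand:
P* = 156 - 2*149/4 = 163/2

163/2


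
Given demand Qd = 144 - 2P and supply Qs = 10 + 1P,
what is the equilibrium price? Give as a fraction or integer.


At equilibrium, Qd = Qs.
144 - 2P = 10 + 1P
144 - 10 = 2P + 1P
134 = 3P
P* = 134/3 = 134/3

134/3


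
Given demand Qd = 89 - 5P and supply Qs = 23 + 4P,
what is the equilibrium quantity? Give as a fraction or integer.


First find equilibrium price:
89 - 5P = 23 + 4P
P* = 66/9 = 22/3
Then substitute into demand:
Q* = 89 - 5 * 22/3 = 157/3

157/3


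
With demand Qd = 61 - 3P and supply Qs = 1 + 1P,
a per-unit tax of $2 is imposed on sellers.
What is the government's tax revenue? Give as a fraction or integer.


With tax on sellers, new supply: Qs' = 1 + 1(P - 2)
= 1P - 1
New equilibrium quantity:
Q_new = 29/2
Tax revenue = tax * Q_new = 2 * 29/2 = 29

29


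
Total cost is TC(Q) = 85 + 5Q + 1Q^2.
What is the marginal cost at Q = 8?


MC = dTC/dQ = 5 + 2*1*Q
At Q = 8:
MC = 5 + 2*8
MC = 5 + 16 = 21

21


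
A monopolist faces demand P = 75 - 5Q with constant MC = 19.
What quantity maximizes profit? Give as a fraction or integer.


TR = P*Q = (75 - 5Q)Q = 75Q - 5Q^2
MR = dTR/dQ = 75 - 10Q
Set MR = MC:
75 - 10Q = 19
56 = 10Q
Q* = 56/10 = 28/5

28/5


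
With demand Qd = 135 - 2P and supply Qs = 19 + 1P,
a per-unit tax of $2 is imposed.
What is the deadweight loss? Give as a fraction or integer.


Pre-tax equilibrium quantity: Q* = 173/3
Post-tax equilibrium quantity: Q_tax = 169/3
Reduction in quantity: Q* - Q_tax = 4/3
DWL = (1/2) * tax * (Q* - Q_tax)
DWL = (1/2) * 2 * 4/3 = 4/3

4/3


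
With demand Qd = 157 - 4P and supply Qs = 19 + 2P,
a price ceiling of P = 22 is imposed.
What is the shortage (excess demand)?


At P = 22:
Qd = 157 - 4*22 = 69
Qs = 19 + 2*22 = 63
Shortage = Qd - Qs = 69 - 63 = 6

6


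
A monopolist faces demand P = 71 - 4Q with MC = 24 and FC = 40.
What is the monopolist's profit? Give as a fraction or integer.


MR = MC: 71 - 8Q = 24
Q* = 47/8
P* = 71 - 4*47/8 = 95/2
Profit = (P* - MC)*Q* - FC
= (95/2 - 24)*47/8 - 40
= 47/2*47/8 - 40
= 2209/16 - 40 = 1569/16

1569/16


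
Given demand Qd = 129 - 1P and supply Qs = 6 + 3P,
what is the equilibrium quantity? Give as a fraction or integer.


First find equilibrium price:
129 - 1P = 6 + 3P
P* = 123/4 = 123/4
Then substitute into demand:
Q* = 129 - 1 * 123/4 = 393/4

393/4


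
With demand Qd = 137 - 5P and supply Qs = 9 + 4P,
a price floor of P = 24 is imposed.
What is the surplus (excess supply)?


At P = 24:
Qd = 137 - 5*24 = 17
Qs = 9 + 4*24 = 105
Surplus = Qs - Qd = 105 - 17 = 88

88


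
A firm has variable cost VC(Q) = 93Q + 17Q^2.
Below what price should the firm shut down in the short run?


AVC(Q) = VC(Q)/Q = 93 + 17Q
AVC is increasing in Q, so minimum AVC is at Q -> 0+.
Min AVC = 93
The firm should shut down if P < 93.

93


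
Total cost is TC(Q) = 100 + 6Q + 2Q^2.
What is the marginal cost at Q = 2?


MC = dTC/dQ = 6 + 2*2*Q
At Q = 2:
MC = 6 + 4*2
MC = 6 + 8 = 14

14


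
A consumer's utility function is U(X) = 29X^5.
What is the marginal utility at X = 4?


MU = dU/dX = 29*5*X^(5-1)
MU = 145*X^4
At X = 4:
MU = 145 * 4^4
MU = 145 * 256 = 37120

37120


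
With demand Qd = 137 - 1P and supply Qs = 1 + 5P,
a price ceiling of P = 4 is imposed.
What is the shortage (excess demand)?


At P = 4:
Qd = 137 - 1*4 = 133
Qs = 1 + 5*4 = 21
Shortage = Qd - Qs = 133 - 21 = 112

112


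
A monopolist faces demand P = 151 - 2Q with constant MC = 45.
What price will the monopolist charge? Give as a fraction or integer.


MR = 151 - 4Q
Set MR = MC: 151 - 4Q = 45
Q* = 53/2
Substitute into demand:
P* = 151 - 2*53/2 = 98

98


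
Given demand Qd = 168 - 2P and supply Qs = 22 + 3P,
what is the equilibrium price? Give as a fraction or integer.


At equilibrium, Qd = Qs.
168 - 2P = 22 + 3P
168 - 22 = 2P + 3P
146 = 5P
P* = 146/5 = 146/5

146/5


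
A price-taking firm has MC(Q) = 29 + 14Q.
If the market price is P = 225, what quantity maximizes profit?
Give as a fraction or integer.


In perfect competition, profit is maximized where P = MC.
225 = 29 + 14Q
196 = 14Q
Q* = 196/14 = 14

14


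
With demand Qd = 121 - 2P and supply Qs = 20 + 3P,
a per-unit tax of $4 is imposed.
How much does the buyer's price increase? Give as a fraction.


With a per-unit tax, the buyer's price increase depends on relative slopes.
Supply slope: d = 3, Demand slope: b = 2
Buyer's price increase = d * tax / (b + d)
= 3 * 4 / (2 + 3)
= 12 / 5 = 12/5

12/5


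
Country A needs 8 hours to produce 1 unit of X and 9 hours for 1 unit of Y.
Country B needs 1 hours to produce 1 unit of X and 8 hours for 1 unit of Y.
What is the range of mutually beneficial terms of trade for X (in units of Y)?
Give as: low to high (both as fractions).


Opportunity cost of X for Country A = hours_X / hours_Y = 8/9 = 8/9 units of Y
Opportunity cost of X for Country B = hours_X / hours_Y = 1/8 = 1/8 units of Y
Terms of trade must be between the two opportunity costs.
Range: 1/8 to 8/9

1/8 to 8/9


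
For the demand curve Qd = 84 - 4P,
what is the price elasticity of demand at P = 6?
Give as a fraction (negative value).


dQ/dP = -4
At P = 6: Q = 84 - 4*6 = 60
E = (dQ/dP)(P/Q) = (-4)(6/60) = -2/5

-2/5


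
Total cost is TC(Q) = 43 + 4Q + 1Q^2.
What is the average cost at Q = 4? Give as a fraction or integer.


TC(4) = 43 + 4*4 + 1*4^2
TC(4) = 43 + 16 + 16 = 75
AC = TC/Q = 75/4 = 75/4

75/4


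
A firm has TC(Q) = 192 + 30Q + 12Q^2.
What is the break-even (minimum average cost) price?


AC(Q) = 192/Q + 30 + 12Q
To minimize: dAC/dQ = -192/Q^2 + 12 = 0
Q^2 = 192/12 = 16
Q* = 4
Min AC = 192/4 + 30 + 12*4
Min AC = 48 + 30 + 48 = 126

126


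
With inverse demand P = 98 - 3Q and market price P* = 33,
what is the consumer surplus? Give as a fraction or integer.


Maximum willingness to pay (at Q=0): P_max = 98
Quantity demanded at P* = 33:
Q* = (98 - 33)/3 = 65/3
CS = (1/2) * Q* * (P_max - P*)
CS = (1/2) * 65/3 * (98 - 33)
CS = (1/2) * 65/3 * 65 = 4225/6

4225/6


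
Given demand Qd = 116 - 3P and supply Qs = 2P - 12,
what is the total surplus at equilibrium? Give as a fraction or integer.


Find equilibrium: 116 - 3P = 2P - 12
116 + 12 = 5P
P* = 128/5 = 128/5
Q* = 2*128/5 - 12 = 196/5
Inverse demand: P = 116/3 - Q/3, so P_max = 116/3
Inverse supply: P = 6 + Q/2, so P_min = 6
CS = (1/2) * 196/5 * (116/3 - 128/5) = 19208/75
PS = (1/2) * 196/5 * (128/5 - 6) = 9604/25
TS = CS + PS = 19208/75 + 9604/25 = 9604/15

9604/15


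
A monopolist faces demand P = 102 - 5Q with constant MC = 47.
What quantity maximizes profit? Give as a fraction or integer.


TR = P*Q = (102 - 5Q)Q = 102Q - 5Q^2
MR = dTR/dQ = 102 - 10Q
Set MR = MC:
102 - 10Q = 47
55 = 10Q
Q* = 55/10 = 11/2

11/2


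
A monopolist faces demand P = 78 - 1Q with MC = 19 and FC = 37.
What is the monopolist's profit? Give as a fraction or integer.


MR = MC: 78 - 2Q = 19
Q* = 59/2
P* = 78 - 1*59/2 = 97/2
Profit = (P* - MC)*Q* - FC
= (97/2 - 19)*59/2 - 37
= 59/2*59/2 - 37
= 3481/4 - 37 = 3333/4

3333/4


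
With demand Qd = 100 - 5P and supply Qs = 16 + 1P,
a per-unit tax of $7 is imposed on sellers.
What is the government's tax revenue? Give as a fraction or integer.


With tax on sellers, new supply: Qs' = 16 + 1(P - 7)
= 9 + 1P
New equilibrium quantity:
Q_new = 145/6
Tax revenue = tax * Q_new = 7 * 145/6 = 1015/6

1015/6


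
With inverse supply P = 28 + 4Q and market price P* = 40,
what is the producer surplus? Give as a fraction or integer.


Minimum supply price (at Q=0): P_min = 28
Quantity supplied at P* = 40:
Q* = (40 - 28)/4 = 3
PS = (1/2) * Q* * (P* - P_min)
PS = (1/2) * 3 * (40 - 28)
PS = (1/2) * 3 * 12 = 18

18


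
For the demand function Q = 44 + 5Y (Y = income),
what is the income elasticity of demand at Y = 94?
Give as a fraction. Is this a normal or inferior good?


dQ/dY = 5
At Y = 94: Q = 44 + 5*94 = 514
Ey = (dQ/dY)(Y/Q) = 5 * 94 / 514 = 235/257
Since Ey > 0, this is a normal good.

235/257 (normal good)


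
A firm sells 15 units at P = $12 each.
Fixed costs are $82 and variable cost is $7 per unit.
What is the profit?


Total Revenue = P * Q = 12 * 15 = $180
Total Cost = FC + VC*Q = 82 + 7*15 = $187
Profit = TR - TC = 180 - 187 = $-7

$-7


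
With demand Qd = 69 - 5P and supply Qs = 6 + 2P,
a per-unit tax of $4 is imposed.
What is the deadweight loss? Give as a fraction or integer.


Pre-tax equilibrium quantity: Q* = 24
Post-tax equilibrium quantity: Q_tax = 128/7
Reduction in quantity: Q* - Q_tax = 40/7
DWL = (1/2) * tax * (Q* - Q_tax)
DWL = (1/2) * 4 * 40/7 = 80/7

80/7


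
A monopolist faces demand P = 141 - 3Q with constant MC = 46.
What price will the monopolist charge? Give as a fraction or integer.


MR = 141 - 6Q
Set MR = MC: 141 - 6Q = 46
Q* = 95/6
Substitute into demand:
P* = 141 - 3*95/6 = 187/2

187/2


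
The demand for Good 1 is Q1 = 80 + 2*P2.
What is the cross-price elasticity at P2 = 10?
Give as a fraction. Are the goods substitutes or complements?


dQ1/dP2 = 2
At P2 = 10: Q1 = 80 + 2*10 = 100
Exy = (dQ1/dP2)(P2/Q1) = 2 * 10 / 100 = 1/5
Since Exy > 0, the goods are substitutes.

1/5 (substitutes)


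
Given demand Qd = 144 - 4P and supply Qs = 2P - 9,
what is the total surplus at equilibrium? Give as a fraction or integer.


Find equilibrium: 144 - 4P = 2P - 9
144 + 9 = 6P
P* = 153/6 = 51/2
Q* = 2*51/2 - 9 = 42
Inverse demand: P = 36 - Q/4, so P_max = 36
Inverse supply: P = 9/2 + Q/2, so P_min = 9/2
CS = (1/2) * 42 * (36 - 51/2) = 441/2
PS = (1/2) * 42 * (51/2 - 9/2) = 441
TS = CS + PS = 441/2 + 441 = 1323/2

1323/2


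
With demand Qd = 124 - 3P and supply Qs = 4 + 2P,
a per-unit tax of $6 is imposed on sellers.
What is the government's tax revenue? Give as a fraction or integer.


With tax on sellers, new supply: Qs' = 4 + 2(P - 6)
= 2P - 8
New equilibrium quantity:
Q_new = 224/5
Tax revenue = tax * Q_new = 6 * 224/5 = 1344/5

1344/5


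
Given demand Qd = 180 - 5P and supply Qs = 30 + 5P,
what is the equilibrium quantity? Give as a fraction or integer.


First find equilibrium price:
180 - 5P = 30 + 5P
P* = 150/10 = 15
Then substitute into demand:
Q* = 180 - 5 * 15 = 105

105


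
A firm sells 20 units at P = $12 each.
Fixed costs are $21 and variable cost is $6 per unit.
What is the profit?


Total Revenue = P * Q = 12 * 20 = $240
Total Cost = FC + VC*Q = 21 + 6*20 = $141
Profit = TR - TC = 240 - 141 = $99

$99


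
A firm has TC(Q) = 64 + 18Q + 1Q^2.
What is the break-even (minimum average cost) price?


AC(Q) = 64/Q + 18 + 1Q
To minimize: dAC/dQ = -64/Q^2 + 1 = 0
Q^2 = 64/1 = 64
Q* = 8
Min AC = 64/8 + 18 + 1*8
Min AC = 8 + 18 + 8 = 34

34


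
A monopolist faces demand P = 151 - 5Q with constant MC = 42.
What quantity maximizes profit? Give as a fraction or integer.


TR = P*Q = (151 - 5Q)Q = 151Q - 5Q^2
MR = dTR/dQ = 151 - 10Q
Set MR = MC:
151 - 10Q = 42
109 = 10Q
Q* = 109/10 = 109/10

109/10


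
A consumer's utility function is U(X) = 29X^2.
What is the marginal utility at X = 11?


MU = dU/dX = 29*2*X^(2-1)
MU = 58*X^1
At X = 11:
MU = 58 * 11^1
MU = 58 * 11 = 638

638


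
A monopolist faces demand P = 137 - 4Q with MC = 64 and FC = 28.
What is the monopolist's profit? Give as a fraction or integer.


MR = MC: 137 - 8Q = 64
Q* = 73/8
P* = 137 - 4*73/8 = 201/2
Profit = (P* - MC)*Q* - FC
= (201/2 - 64)*73/8 - 28
= 73/2*73/8 - 28
= 5329/16 - 28 = 4881/16

4881/16


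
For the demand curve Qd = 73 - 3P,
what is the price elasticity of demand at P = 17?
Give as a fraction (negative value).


dQ/dP = -3
At P = 17: Q = 73 - 3*17 = 22
E = (dQ/dP)(P/Q) = (-3)(17/22) = -51/22

-51/22


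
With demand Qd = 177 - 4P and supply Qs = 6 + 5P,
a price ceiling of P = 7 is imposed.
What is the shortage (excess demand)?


At P = 7:
Qd = 177 - 4*7 = 149
Qs = 6 + 5*7 = 41
Shortage = Qd - Qs = 149 - 41 = 108

108


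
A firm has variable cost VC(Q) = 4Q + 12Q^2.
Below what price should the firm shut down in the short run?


AVC(Q) = VC(Q)/Q = 4 + 12Q
AVC is increasing in Q, so minimum AVC is at Q -> 0+.
Min AVC = 4
The firm should shut down if P < 4.

4


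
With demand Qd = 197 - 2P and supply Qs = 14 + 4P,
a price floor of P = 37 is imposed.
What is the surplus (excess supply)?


At P = 37:
Qd = 197 - 2*37 = 123
Qs = 14 + 4*37 = 162
Surplus = Qs - Qd = 162 - 123 = 39

39


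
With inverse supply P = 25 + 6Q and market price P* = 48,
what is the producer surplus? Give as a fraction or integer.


Minimum supply price (at Q=0): P_min = 25
Quantity supplied at P* = 48:
Q* = (48 - 25)/6 = 23/6
PS = (1/2) * Q* * (P* - P_min)
PS = (1/2) * 23/6 * (48 - 25)
PS = (1/2) * 23/6 * 23 = 529/12

529/12


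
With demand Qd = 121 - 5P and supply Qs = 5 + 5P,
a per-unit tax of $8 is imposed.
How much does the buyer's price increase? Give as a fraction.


With a per-unit tax, the buyer's price increase depends on relative slopes.
Supply slope: d = 5, Demand slope: b = 5
Buyer's price increase = d * tax / (b + d)
= 5 * 8 / (5 + 5)
= 40 / 10 = 4

4


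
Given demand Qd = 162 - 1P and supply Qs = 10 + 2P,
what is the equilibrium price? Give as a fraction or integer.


At equilibrium, Qd = Qs.
162 - 1P = 10 + 2P
162 - 10 = 1P + 2P
152 = 3P
P* = 152/3 = 152/3

152/3


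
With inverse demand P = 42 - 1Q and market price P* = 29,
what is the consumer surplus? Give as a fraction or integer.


Maximum willingness to pay (at Q=0): P_max = 42
Quantity demanded at P* = 29:
Q* = (42 - 29)/1 = 13
CS = (1/2) * Q* * (P_max - P*)
CS = (1/2) * 13 * (42 - 29)
CS = (1/2) * 13 * 13 = 169/2

169/2


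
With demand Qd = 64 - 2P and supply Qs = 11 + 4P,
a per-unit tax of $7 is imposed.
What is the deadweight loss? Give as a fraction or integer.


Pre-tax equilibrium quantity: Q* = 139/3
Post-tax equilibrium quantity: Q_tax = 37
Reduction in quantity: Q* - Q_tax = 28/3
DWL = (1/2) * tax * (Q* - Q_tax)
DWL = (1/2) * 7 * 28/3 = 98/3

98/3


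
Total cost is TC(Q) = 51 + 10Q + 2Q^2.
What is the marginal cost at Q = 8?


MC = dTC/dQ = 10 + 2*2*Q
At Q = 8:
MC = 10 + 4*8
MC = 10 + 32 = 42

42


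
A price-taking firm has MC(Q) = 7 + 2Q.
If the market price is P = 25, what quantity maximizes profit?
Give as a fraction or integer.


In perfect competition, profit is maximized where P = MC.
25 = 7 + 2Q
18 = 2Q
Q* = 18/2 = 9

9


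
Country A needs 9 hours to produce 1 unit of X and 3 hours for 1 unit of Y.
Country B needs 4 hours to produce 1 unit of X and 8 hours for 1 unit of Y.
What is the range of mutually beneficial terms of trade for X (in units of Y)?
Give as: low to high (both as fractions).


Opportunity cost of X for Country A = hours_X / hours_Y = 9/3 = 3 units of Y
Opportunity cost of X for Country B = hours_X / hours_Y = 4/8 = 1/2 units of Y
Terms of trade must be between the two opportunity costs.
Range: 1/2 to 3

1/2 to 3


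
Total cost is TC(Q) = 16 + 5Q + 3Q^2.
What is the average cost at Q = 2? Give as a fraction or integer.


TC(2) = 16 + 5*2 + 3*2^2
TC(2) = 16 + 10 + 12 = 38
AC = TC/Q = 38/2 = 19

19


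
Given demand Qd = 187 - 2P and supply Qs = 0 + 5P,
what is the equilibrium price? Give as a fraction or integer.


At equilibrium, Qd = Qs.
187 - 2P = 0 + 5P
187 - 0 = 2P + 5P
187 = 7P
P* = 187/7 = 187/7

187/7


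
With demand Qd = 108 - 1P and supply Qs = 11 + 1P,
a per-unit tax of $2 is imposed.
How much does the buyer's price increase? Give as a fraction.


With a per-unit tax, the buyer's price increase depends on relative slopes.
Supply slope: d = 1, Demand slope: b = 1
Buyer's price increase = d * tax / (b + d)
= 1 * 2 / (1 + 1)
= 2 / 2 = 1

1


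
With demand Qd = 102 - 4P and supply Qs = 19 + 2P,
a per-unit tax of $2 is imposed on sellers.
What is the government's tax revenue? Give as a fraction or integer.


With tax on sellers, new supply: Qs' = 19 + 2(P - 2)
= 15 + 2P
New equilibrium quantity:
Q_new = 44
Tax revenue = tax * Q_new = 2 * 44 = 88

88


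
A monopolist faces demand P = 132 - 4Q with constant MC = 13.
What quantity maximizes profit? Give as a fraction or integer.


TR = P*Q = (132 - 4Q)Q = 132Q - 4Q^2
MR = dTR/dQ = 132 - 8Q
Set MR = MC:
132 - 8Q = 13
119 = 8Q
Q* = 119/8 = 119/8

119/8


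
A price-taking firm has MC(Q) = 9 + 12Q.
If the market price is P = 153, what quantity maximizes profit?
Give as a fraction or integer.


In perfect competition, profit is maximized where P = MC.
153 = 9 + 12Q
144 = 12Q
Q* = 144/12 = 12

12


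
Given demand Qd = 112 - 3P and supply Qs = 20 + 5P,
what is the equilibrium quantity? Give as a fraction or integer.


First find equilibrium price:
112 - 3P = 20 + 5P
P* = 92/8 = 23/2
Then substitute into demand:
Q* = 112 - 3 * 23/2 = 155/2

155/2


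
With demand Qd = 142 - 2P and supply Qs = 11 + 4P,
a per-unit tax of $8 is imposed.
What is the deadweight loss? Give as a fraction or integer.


Pre-tax equilibrium quantity: Q* = 295/3
Post-tax equilibrium quantity: Q_tax = 263/3
Reduction in quantity: Q* - Q_tax = 32/3
DWL = (1/2) * tax * (Q* - Q_tax)
DWL = (1/2) * 8 * 32/3 = 128/3

128/3


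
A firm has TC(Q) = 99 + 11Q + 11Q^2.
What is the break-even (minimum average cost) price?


AC(Q) = 99/Q + 11 + 11Q
To minimize: dAC/dQ = -99/Q^2 + 11 = 0
Q^2 = 99/11 = 9
Q* = 3
Min AC = 99/3 + 11 + 11*3
Min AC = 33 + 11 + 33 = 77

77


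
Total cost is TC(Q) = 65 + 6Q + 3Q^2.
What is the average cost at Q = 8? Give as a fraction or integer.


TC(8) = 65 + 6*8 + 3*8^2
TC(8) = 65 + 48 + 192 = 305
AC = TC/Q = 305/8 = 305/8

305/8


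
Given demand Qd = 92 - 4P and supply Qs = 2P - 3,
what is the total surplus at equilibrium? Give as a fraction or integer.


Find equilibrium: 92 - 4P = 2P - 3
92 + 3 = 6P
P* = 95/6 = 95/6
Q* = 2*95/6 - 3 = 86/3
Inverse demand: P = 23 - Q/4, so P_max = 23
Inverse supply: P = 3/2 + Q/2, so P_min = 3/2
CS = (1/2) * 86/3 * (23 - 95/6) = 1849/18
PS = (1/2) * 86/3 * (95/6 - 3/2) = 1849/9
TS = CS + PS = 1849/18 + 1849/9 = 1849/6

1849/6


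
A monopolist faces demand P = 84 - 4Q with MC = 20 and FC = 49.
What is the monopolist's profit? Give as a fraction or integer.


MR = MC: 84 - 8Q = 20
Q* = 8
P* = 84 - 4*8 = 52
Profit = (P* - MC)*Q* - FC
= (52 - 20)*8 - 49
= 32*8 - 49
= 256 - 49 = 207

207


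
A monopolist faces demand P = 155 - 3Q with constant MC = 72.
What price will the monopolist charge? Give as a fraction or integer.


MR = 155 - 6Q
Set MR = MC: 155 - 6Q = 72
Q* = 83/6
Substitute into demand:
P* = 155 - 3*83/6 = 227/2

227/2


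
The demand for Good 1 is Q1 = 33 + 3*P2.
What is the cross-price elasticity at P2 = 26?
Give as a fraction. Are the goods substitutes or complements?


dQ1/dP2 = 3
At P2 = 26: Q1 = 33 + 3*26 = 111
Exy = (dQ1/dP2)(P2/Q1) = 3 * 26 / 111 = 26/37
Since Exy > 0, the goods are substitutes.

26/37 (substitutes)


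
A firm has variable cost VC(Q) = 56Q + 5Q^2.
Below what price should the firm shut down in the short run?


AVC(Q) = VC(Q)/Q = 56 + 5Q
AVC is increasing in Q, so minimum AVC is at Q -> 0+.
Min AVC = 56
The firm should shut down if P < 56.

56


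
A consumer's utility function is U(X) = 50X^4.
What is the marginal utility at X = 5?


MU = dU/dX = 50*4*X^(4-1)
MU = 200*X^3
At X = 5:
MU = 200 * 5^3
MU = 200 * 125 = 25000

25000


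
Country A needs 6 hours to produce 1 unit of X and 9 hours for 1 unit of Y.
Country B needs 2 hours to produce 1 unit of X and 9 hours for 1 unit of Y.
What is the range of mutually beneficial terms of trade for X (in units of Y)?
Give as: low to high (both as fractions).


Opportunity cost of X for Country A = hours_X / hours_Y = 6/9 = 2/3 units of Y
Opportunity cost of X for Country B = hours_X / hours_Y = 2/9 = 2/9 units of Y
Terms of trade must be between the two opportunity costs.
Range: 2/9 to 2/3

2/9 to 2/3


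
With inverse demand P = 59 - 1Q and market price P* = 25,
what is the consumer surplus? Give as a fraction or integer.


Maximum willingness to pay (at Q=0): P_max = 59
Quantity demanded at P* = 25:
Q* = (59 - 25)/1 = 34
CS = (1/2) * Q* * (P_max - P*)
CS = (1/2) * 34 * (59 - 25)
CS = (1/2) * 34 * 34 = 578

578


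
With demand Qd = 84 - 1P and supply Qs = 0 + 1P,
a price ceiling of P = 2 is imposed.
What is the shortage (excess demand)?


At P = 2:
Qd = 84 - 1*2 = 82
Qs = 0 + 1*2 = 2
Shortage = Qd - Qs = 82 - 2 = 80

80


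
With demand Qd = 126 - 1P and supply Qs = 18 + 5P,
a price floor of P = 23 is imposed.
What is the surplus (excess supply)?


At P = 23:
Qd = 126 - 1*23 = 103
Qs = 18 + 5*23 = 133
Surplus = Qs - Qd = 133 - 103 = 30

30


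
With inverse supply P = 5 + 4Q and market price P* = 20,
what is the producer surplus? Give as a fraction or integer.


Minimum supply price (at Q=0): P_min = 5
Quantity supplied at P* = 20:
Q* = (20 - 5)/4 = 15/4
PS = (1/2) * Q* * (P* - P_min)
PS = (1/2) * 15/4 * (20 - 5)
PS = (1/2) * 15/4 * 15 = 225/8

225/8


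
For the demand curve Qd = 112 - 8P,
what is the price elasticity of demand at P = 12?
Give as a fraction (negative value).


dQ/dP = -8
At P = 12: Q = 112 - 8*12 = 16
E = (dQ/dP)(P/Q) = (-8)(12/16) = -6

-6


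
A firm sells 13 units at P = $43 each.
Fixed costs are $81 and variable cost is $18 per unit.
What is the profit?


Total Revenue = P * Q = 43 * 13 = $559
Total Cost = FC + VC*Q = 81 + 18*13 = $315
Profit = TR - TC = 559 - 315 = $244

$244


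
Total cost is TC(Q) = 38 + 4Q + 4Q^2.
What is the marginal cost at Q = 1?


MC = dTC/dQ = 4 + 2*4*Q
At Q = 1:
MC = 4 + 8*1
MC = 4 + 8 = 12

12


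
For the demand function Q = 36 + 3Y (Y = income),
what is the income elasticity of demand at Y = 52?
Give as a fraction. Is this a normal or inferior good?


dQ/dY = 3
At Y = 52: Q = 36 + 3*52 = 192
Ey = (dQ/dY)(Y/Q) = 3 * 52 / 192 = 13/16
Since Ey > 0, this is a normal good.

13/16 (normal good)


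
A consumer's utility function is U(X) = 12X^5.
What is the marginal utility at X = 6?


MU = dU/dX = 12*5*X^(5-1)
MU = 60*X^4
At X = 6:
MU = 60 * 6^4
MU = 60 * 1296 = 77760

77760


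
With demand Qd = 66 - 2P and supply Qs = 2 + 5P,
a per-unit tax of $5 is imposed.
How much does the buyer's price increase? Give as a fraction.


With a per-unit tax, the buyer's price increase depends on relative slopes.
Supply slope: d = 5, Demand slope: b = 2
Buyer's price increase = d * tax / (b + d)
= 5 * 5 / (2 + 5)
= 25 / 7 = 25/7

25/7


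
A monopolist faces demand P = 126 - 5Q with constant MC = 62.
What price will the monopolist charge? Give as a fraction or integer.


MR = 126 - 10Q
Set MR = MC: 126 - 10Q = 62
Q* = 32/5
Substitute into demand:
P* = 126 - 5*32/5 = 94

94


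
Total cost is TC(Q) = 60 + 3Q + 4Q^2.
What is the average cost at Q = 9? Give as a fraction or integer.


TC(9) = 60 + 3*9 + 4*9^2
TC(9) = 60 + 27 + 324 = 411
AC = TC/Q = 411/9 = 137/3

137/3


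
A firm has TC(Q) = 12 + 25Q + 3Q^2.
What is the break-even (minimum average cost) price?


AC(Q) = 12/Q + 25 + 3Q
To minimize: dAC/dQ = -12/Q^2 + 3 = 0
Q^2 = 12/3 = 4
Q* = 2
Min AC = 12/2 + 25 + 3*2
Min AC = 6 + 25 + 6 = 37

37


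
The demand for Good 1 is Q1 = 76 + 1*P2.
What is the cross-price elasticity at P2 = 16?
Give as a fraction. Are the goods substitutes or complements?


dQ1/dP2 = 1
At P2 = 16: Q1 = 76 + 1*16 = 92
Exy = (dQ1/dP2)(P2/Q1) = 1 * 16 / 92 = 4/23
Since Exy > 0, the goods are substitutes.

4/23 (substitutes)


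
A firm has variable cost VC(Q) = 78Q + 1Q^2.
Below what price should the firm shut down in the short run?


AVC(Q) = VC(Q)/Q = 78 + 1Q
AVC is increasing in Q, so minimum AVC is at Q -> 0+.
Min AVC = 78
The firm should shut down if P < 78.

78


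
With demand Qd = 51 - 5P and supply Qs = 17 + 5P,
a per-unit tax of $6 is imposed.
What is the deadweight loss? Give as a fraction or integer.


Pre-tax equilibrium quantity: Q* = 34
Post-tax equilibrium quantity: Q_tax = 19
Reduction in quantity: Q* - Q_tax = 15
DWL = (1/2) * tax * (Q* - Q_tax)
DWL = (1/2) * 6 * 15 = 45

45


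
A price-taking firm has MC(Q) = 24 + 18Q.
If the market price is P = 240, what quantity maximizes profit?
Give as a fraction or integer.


In perfect competition, profit is maximized where P = MC.
240 = 24 + 18Q
216 = 18Q
Q* = 216/18 = 12

12


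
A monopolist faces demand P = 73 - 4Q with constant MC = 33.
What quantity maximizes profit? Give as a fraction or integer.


TR = P*Q = (73 - 4Q)Q = 73Q - 4Q^2
MR = dTR/dQ = 73 - 8Q
Set MR = MC:
73 - 8Q = 33
40 = 8Q
Q* = 40/8 = 5

5


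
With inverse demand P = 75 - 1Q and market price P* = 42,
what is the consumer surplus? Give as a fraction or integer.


Maximum willingness to pay (at Q=0): P_max = 75
Quantity demanded at P* = 42:
Q* = (75 - 42)/1 = 33
CS = (1/2) * Q* * (P_max - P*)
CS = (1/2) * 33 * (75 - 42)
CS = (1/2) * 33 * 33 = 1089/2

1089/2


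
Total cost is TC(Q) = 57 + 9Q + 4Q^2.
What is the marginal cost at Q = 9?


MC = dTC/dQ = 9 + 2*4*Q
At Q = 9:
MC = 9 + 8*9
MC = 9 + 72 = 81

81


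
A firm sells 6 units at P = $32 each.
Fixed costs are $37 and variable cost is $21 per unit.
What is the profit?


Total Revenue = P * Q = 32 * 6 = $192
Total Cost = FC + VC*Q = 37 + 21*6 = $163
Profit = TR - TC = 192 - 163 = $29

$29


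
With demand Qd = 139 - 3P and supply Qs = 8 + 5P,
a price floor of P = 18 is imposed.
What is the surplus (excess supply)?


At P = 18:
Qd = 139 - 3*18 = 85
Qs = 8 + 5*18 = 98
Surplus = Qs - Qd = 98 - 85 = 13

13


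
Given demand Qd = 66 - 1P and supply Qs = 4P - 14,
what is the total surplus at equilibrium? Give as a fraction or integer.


Find equilibrium: 66 - 1P = 4P - 14
66 + 14 = 5P
P* = 80/5 = 16
Q* = 4*16 - 14 = 50
Inverse demand: P = 66 - Q/1, so P_max = 66
Inverse supply: P = 7/2 + Q/4, so P_min = 7/2
CS = (1/2) * 50 * (66 - 16) = 1250
PS = (1/2) * 50 * (16 - 7/2) = 625/2
TS = CS + PS = 1250 + 625/2 = 3125/2

3125/2


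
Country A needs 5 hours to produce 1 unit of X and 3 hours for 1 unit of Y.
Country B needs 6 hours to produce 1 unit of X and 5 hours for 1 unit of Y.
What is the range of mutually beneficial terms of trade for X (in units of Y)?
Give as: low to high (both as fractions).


Opportunity cost of X for Country A = hours_X / hours_Y = 5/3 = 5/3 units of Y
Opportunity cost of X for Country B = hours_X / hours_Y = 6/5 = 6/5 units of Y
Terms of trade must be between the two opportunity costs.
Range: 6/5 to 5/3

6/5 to 5/3


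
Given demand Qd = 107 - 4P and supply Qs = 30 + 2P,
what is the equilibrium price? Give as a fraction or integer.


At equilibrium, Qd = Qs.
107 - 4P = 30 + 2P
107 - 30 = 4P + 2P
77 = 6P
P* = 77/6 = 77/6

77/6


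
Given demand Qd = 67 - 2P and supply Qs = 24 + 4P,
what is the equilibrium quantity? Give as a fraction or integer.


First find equilibrium price:
67 - 2P = 24 + 4P
P* = 43/6 = 43/6
Then substitute into demand:
Q* = 67 - 2 * 43/6 = 158/3

158/3


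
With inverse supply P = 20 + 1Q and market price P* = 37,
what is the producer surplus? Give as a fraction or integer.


Minimum supply price (at Q=0): P_min = 20
Quantity supplied at P* = 37:
Q* = (37 - 20)/1 = 17
PS = (1/2) * Q* * (P* - P_min)
PS = (1/2) * 17 * (37 - 20)
PS = (1/2) * 17 * 17 = 289/2

289/2


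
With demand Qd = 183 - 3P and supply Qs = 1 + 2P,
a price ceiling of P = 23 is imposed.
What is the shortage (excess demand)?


At P = 23:
Qd = 183 - 3*23 = 114
Qs = 1 + 2*23 = 47
Shortage = Qd - Qs = 114 - 47 = 67

67


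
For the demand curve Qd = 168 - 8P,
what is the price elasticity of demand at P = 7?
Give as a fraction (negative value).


dQ/dP = -8
At P = 7: Q = 168 - 8*7 = 112
E = (dQ/dP)(P/Q) = (-8)(7/112) = -1/2

-1/2


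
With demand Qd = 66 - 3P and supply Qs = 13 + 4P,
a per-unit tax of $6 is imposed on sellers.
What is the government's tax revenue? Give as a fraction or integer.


With tax on sellers, new supply: Qs' = 13 + 4(P - 6)
= 4P - 11
New equilibrium quantity:
Q_new = 33
Tax revenue = tax * Q_new = 6 * 33 = 198

198


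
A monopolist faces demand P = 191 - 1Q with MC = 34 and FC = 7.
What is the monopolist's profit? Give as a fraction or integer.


MR = MC: 191 - 2Q = 34
Q* = 157/2
P* = 191 - 1*157/2 = 225/2
Profit = (P* - MC)*Q* - FC
= (225/2 - 34)*157/2 - 7
= 157/2*157/2 - 7
= 24649/4 - 7 = 24621/4

24621/4


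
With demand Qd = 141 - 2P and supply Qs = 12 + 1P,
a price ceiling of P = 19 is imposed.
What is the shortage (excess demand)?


At P = 19:
Qd = 141 - 2*19 = 103
Qs = 12 + 1*19 = 31
Shortage = Qd - Qs = 103 - 31 = 72

72


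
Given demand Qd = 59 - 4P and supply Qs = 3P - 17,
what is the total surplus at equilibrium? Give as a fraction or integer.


Find equilibrium: 59 - 4P = 3P - 17
59 + 17 = 7P
P* = 76/7 = 76/7
Q* = 3*76/7 - 17 = 109/7
Inverse demand: P = 59/4 - Q/4, so P_max = 59/4
Inverse supply: P = 17/3 + Q/3, so P_min = 17/3
CS = (1/2) * 109/7 * (59/4 - 76/7) = 11881/392
PS = (1/2) * 109/7 * (76/7 - 17/3) = 11881/294
TS = CS + PS = 11881/392 + 11881/294 = 11881/168

11881/168


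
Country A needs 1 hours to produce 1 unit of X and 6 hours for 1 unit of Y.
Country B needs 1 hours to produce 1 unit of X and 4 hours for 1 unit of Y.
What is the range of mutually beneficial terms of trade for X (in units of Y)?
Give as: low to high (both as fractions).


Opportunity cost of X for Country A = hours_X / hours_Y = 1/6 = 1/6 units of Y
Opportunity cost of X for Country B = hours_X / hours_Y = 1/4 = 1/4 units of Y
Terms of trade must be between the two opportunity costs.
Range: 1/6 to 1/4

1/6 to 1/4


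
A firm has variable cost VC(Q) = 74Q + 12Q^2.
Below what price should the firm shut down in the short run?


AVC(Q) = VC(Q)/Q = 74 + 12Q
AVC is increasing in Q, so minimum AVC is at Q -> 0+.
Min AVC = 74
The firm should shut down if P < 74.

74


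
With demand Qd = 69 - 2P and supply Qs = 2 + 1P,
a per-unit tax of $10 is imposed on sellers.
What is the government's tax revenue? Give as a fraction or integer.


With tax on sellers, new supply: Qs' = 2 + 1(P - 10)
= 1P - 8
New equilibrium quantity:
Q_new = 53/3
Tax revenue = tax * Q_new = 10 * 53/3 = 530/3

530/3


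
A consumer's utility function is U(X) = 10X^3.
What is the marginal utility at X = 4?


MU = dU/dX = 10*3*X^(3-1)
MU = 30*X^2
At X = 4:
MU = 30 * 4^2
MU = 30 * 16 = 480

480


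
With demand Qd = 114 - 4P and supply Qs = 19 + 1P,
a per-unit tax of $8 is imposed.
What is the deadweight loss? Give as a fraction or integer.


Pre-tax equilibrium quantity: Q* = 38
Post-tax equilibrium quantity: Q_tax = 158/5
Reduction in quantity: Q* - Q_tax = 32/5
DWL = (1/2) * tax * (Q* - Q_tax)
DWL = (1/2) * 8 * 32/5 = 128/5

128/5


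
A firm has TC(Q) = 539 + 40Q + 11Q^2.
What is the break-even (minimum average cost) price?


AC(Q) = 539/Q + 40 + 11Q
To minimize: dAC/dQ = -539/Q^2 + 11 = 0
Q^2 = 539/11 = 49
Q* = 7
Min AC = 539/7 + 40 + 11*7
Min AC = 77 + 40 + 77 = 194

194


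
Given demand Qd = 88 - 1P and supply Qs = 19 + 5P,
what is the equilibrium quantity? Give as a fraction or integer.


First find equilibrium price:
88 - 1P = 19 + 5P
P* = 69/6 = 23/2
Then substitute into demand:
Q* = 88 - 1 * 23/2 = 153/2

153/2


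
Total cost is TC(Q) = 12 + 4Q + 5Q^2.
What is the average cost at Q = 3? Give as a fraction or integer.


TC(3) = 12 + 4*3 + 5*3^2
TC(3) = 12 + 12 + 45 = 69
AC = TC/Q = 69/3 = 23

23


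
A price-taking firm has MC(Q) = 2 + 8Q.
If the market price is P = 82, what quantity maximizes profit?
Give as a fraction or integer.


In perfect competition, profit is maximized where P = MC.
82 = 2 + 8Q
80 = 8Q
Q* = 80/8 = 10

10


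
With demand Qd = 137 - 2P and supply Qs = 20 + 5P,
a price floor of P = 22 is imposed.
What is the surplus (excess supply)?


At P = 22:
Qd = 137 - 2*22 = 93
Qs = 20 + 5*22 = 130
Surplus = Qs - Qd = 130 - 93 = 37

37


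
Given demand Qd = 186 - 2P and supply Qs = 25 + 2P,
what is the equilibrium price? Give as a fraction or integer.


At equilibrium, Qd = Qs.
186 - 2P = 25 + 2P
186 - 25 = 2P + 2P
161 = 4P
P* = 161/4 = 161/4

161/4


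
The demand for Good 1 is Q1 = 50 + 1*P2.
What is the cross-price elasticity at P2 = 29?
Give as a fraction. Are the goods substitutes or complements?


dQ1/dP2 = 1
At P2 = 29: Q1 = 50 + 1*29 = 79
Exy = (dQ1/dP2)(P2/Q1) = 1 * 29 / 79 = 29/79
Since Exy > 0, the goods are substitutes.

29/79 (substitutes)


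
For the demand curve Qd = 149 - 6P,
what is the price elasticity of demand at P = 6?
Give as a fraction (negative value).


dQ/dP = -6
At P = 6: Q = 149 - 6*6 = 113
E = (dQ/dP)(P/Q) = (-6)(6/113) = -36/113

-36/113


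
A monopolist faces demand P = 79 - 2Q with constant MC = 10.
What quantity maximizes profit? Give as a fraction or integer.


TR = P*Q = (79 - 2Q)Q = 79Q - 2Q^2
MR = dTR/dQ = 79 - 4Q
Set MR = MC:
79 - 4Q = 10
69 = 4Q
Q* = 69/4 = 69/4

69/4


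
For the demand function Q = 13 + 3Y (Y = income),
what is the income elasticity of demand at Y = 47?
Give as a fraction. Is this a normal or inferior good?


dQ/dY = 3
At Y = 47: Q = 13 + 3*47 = 154
Ey = (dQ/dY)(Y/Q) = 3 * 47 / 154 = 141/154
Since Ey > 0, this is a normal good.

141/154 (normal good)


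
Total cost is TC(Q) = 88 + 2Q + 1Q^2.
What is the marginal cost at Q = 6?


MC = dTC/dQ = 2 + 2*1*Q
At Q = 6:
MC = 2 + 2*6
MC = 2 + 12 = 14

14


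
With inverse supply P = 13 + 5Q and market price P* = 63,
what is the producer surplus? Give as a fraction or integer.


Minimum supply price (at Q=0): P_min = 13
Quantity supplied at P* = 63:
Q* = (63 - 13)/5 = 10
PS = (1/2) * Q* * (P* - P_min)
PS = (1/2) * 10 * (63 - 13)
PS = (1/2) * 10 * 50 = 250

250


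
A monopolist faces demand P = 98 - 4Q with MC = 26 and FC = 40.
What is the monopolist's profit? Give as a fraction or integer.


MR = MC: 98 - 8Q = 26
Q* = 9
P* = 98 - 4*9 = 62
Profit = (P* - MC)*Q* - FC
= (62 - 26)*9 - 40
= 36*9 - 40
= 324 - 40 = 284

284


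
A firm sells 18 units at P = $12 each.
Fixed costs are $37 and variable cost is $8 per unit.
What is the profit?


Total Revenue = P * Q = 12 * 18 = $216
Total Cost = FC + VC*Q = 37 + 8*18 = $181
Profit = TR - TC = 216 - 181 = $35

$35


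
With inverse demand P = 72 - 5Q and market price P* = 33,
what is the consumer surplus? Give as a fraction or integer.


Maximum willingness to pay (at Q=0): P_max = 72
Quantity demanded at P* = 33:
Q* = (72 - 33)/5 = 39/5
CS = (1/2) * Q* * (P_max - P*)
CS = (1/2) * 39/5 * (72 - 33)
CS = (1/2) * 39/5 * 39 = 1521/10

1521/10


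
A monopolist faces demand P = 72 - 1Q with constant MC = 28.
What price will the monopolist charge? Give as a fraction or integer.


MR = 72 - 2Q
Set MR = MC: 72 - 2Q = 28
Q* = 22
Substitute into demand:
P* = 72 - 1*22 = 50

50


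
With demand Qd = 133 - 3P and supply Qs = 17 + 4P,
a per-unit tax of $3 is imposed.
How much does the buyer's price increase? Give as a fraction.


With a per-unit tax, the buyer's price increase depends on relative slopes.
Supply slope: d = 4, Demand slope: b = 3
Buyer's price increase = d * tax / (b + d)
= 4 * 3 / (3 + 4)
= 12 / 7 = 12/7

12/7


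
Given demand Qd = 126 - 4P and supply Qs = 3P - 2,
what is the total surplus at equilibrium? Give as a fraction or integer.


Find equilibrium: 126 - 4P = 3P - 2
126 + 2 = 7P
P* = 128/7 = 128/7
Q* = 3*128/7 - 2 = 370/7
Inverse demand: P = 63/2 - Q/4, so P_max = 63/2
Inverse supply: P = 2/3 + Q/3, so P_min = 2/3
CS = (1/2) * 370/7 * (63/2 - 128/7) = 34225/98
PS = (1/2) * 370/7 * (128/7 - 2/3) = 68450/147
TS = CS + PS = 34225/98 + 68450/147 = 34225/42

34225/42


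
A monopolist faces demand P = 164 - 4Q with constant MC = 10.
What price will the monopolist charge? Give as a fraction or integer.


MR = 164 - 8Q
Set MR = MC: 164 - 8Q = 10
Q* = 77/4
Substitute into demand:
P* = 164 - 4*77/4 = 87

87


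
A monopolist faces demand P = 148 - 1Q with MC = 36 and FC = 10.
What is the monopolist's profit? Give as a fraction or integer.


MR = MC: 148 - 2Q = 36
Q* = 56
P* = 148 - 1*56 = 92
Profit = (P* - MC)*Q* - FC
= (92 - 36)*56 - 10
= 56*56 - 10
= 3136 - 10 = 3126

3126


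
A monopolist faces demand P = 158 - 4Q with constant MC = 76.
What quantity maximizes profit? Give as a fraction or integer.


TR = P*Q = (158 - 4Q)Q = 158Q - 4Q^2
MR = dTR/dQ = 158 - 8Q
Set MR = MC:
158 - 8Q = 76
82 = 8Q
Q* = 82/8 = 41/4

41/4
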